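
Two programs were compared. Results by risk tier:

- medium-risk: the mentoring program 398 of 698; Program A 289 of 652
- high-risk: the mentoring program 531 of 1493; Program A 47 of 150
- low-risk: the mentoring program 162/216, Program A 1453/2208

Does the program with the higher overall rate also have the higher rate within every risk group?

Medium-risk: the mentoring program 398/698 = 57.0%, Program A 289/652 = 44.3% → the mentoring program
High-risk: the mentoring program 531/1493 = 35.6%, Program A 47/150 = 31.3% → the mentoring program
Low-risk: the mentoring program 162/216 = 75.0%, Program A 1453/2208 = 65.8% → the mentoring program
Overall: the mentoring program 1091/2407 = 45.3%, Program A 1789/3010 = 59.4% → Program A
The mentoring program wins each risk group but Program A wins overall — the comparison reverses. The mentoring program's participants skew toward high-risk, which has a lower base rate.

No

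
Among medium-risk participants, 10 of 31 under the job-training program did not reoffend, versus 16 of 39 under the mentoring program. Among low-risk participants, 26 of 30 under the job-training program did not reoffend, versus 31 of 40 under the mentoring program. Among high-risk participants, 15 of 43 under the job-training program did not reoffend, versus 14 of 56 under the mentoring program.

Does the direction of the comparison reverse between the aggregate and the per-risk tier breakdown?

No

Medium-risk: the job-training program 10/31 = 32.3%, the mentoring program 16/39 = 41.0% → the mentoring program
Low-risk: the job-training program 26/30 = 86.7%, the mentoring program 31/40 = 77.5% → the job-training program
High-risk: the job-training program 15/43 = 34.9%, the mentoring program 14/56 = 25.0% → the job-training program
Overall: the job-training program 51/104 = 49.0%, the mentoring program 61/135 = 45.2% → the job-training program
Neither sweeps: the job-training program wins 2 of 3 groups, the mentoring program wins 1. The job-training program wins overall but not every group — no Simpson reversal.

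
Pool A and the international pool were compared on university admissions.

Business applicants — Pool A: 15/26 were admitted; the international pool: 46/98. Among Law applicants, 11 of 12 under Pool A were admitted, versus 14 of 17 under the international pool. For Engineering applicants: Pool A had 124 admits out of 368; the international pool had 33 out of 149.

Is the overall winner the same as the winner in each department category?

Business: Pool A 15/26 = 57.7%, the international pool 46/98 = 46.9% → Pool A
Law: Pool A 11/12 = 91.7%, the international pool 14/17 = 82.4% → Pool A
Engineering: Pool A 124/368 = 33.7%, the international pool 33/149 = 22.1% → Pool A
Overall: Pool A 150/406 = 36.9%, the international pool 93/264 = 35.2% → Pool A
Pool A wins overall and in every department group — no reversal.

Yes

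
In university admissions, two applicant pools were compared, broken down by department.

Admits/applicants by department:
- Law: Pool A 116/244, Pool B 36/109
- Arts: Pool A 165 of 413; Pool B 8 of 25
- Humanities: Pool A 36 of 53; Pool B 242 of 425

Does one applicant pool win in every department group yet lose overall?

Law: Pool A 116/244 = 47.5%, Pool B 36/109 = 33.0% → Pool A
Arts: Pool A 165/413 = 40.0%, Pool B 8/25 = 32.0% → Pool A
Humanities: Pool A 36/53 = 67.9%, Pool B 242/425 = 56.9% → Pool A
Overall: Pool A 317/710 = 44.6%, Pool B 286/559 = 51.2% → Pool B
Pool A wins each department group but Pool B wins overall — the comparison reverses. Pool A's applicants skew toward Arts, which has a lower base rate.

Yes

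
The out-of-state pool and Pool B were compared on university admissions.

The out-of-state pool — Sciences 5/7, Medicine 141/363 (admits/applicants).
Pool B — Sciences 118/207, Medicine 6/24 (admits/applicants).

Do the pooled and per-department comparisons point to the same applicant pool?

Sciences: the out-of-state pool 5/7 = 71.4%, Pool B 118/207 = 57.0% → the out-of-state pool
Medicine: the out-of-state pool 141/363 = 38.8%, Pool B 6/24 = 25.0% → the out-of-state pool
Overall: the out-of-state pool 146/370 = 39.5%, Pool B 124/231 = 53.7% → Pool B
The out-of-state pool wins each department group but Pool B wins overall — the comparison reverses. The out-of-state pool's applicants skew toward Medicine, which has a lower base rate.

No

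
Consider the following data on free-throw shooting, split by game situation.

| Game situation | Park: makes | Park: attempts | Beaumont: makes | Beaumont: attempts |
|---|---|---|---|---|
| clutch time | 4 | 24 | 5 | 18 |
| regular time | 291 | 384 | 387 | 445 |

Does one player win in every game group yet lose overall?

Clutch time: Park 4/24 = 16.7%, Beaumont 5/18 = 27.8% → Beaumont
Regular time: Park 291/384 = 75.8%, Beaumont 387/445 = 87.0% → Beaumont
Overall: Park 295/408 = 72.3%, Beaumont 392/463 = 84.7% → Beaumont
Beaumont wins overall and in every game group — no reversal.

No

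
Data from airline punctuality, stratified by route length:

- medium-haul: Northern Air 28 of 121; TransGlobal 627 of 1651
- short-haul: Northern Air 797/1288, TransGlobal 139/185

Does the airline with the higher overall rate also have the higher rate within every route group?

Medium-haul: Northern Air 28/121 = 23.1%, TransGlobal 627/1651 = 38.0% → TransGlobal
Short-haul: Northern Air 797/1288 = 61.9%, TransGlobal 139/185 = 75.1% → TransGlobal
Overall: Northern Air 825/1409 = 58.6%, TransGlobal 766/1836 = 41.7% → Northern Air
TransGlobal wins each route group but Northern Air wins overall — the comparison reverses. TransGlobal's flights skew toward medium-haul, which has a lower base rate.

No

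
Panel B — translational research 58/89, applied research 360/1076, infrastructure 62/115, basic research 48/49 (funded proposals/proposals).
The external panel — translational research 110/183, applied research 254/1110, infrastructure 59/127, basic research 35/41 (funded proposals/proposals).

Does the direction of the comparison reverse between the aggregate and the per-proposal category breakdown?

No

Translational research: Panel B 58/89 = 65.2%, the external panel 110/183 = 60.1% → Panel B
Applied research: Panel B 360/1076 = 33.5%, the external panel 254/1110 = 22.9% → Panel B
Infrastructure: Panel B 62/115 = 53.9%, the external panel 59/127 = 46.5% → Panel B
Basic research: Panel B 48/49 = 98.0%, the external panel 35/41 = 85.4% → Panel B
Overall: Panel B 528/1329 = 39.7%, the external panel 458/1461 = 31.3% → Panel B
Panel B wins overall and in every proposal group — no reversal.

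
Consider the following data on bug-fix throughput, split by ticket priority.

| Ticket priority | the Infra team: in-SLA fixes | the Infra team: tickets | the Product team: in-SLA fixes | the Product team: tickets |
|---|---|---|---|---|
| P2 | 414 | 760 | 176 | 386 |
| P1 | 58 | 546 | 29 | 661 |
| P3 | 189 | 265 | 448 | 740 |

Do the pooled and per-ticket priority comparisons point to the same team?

P2: the Infra team 414/760 = 54.5%, the Product team 176/386 = 45.6% → the Infra team
P1: the Infra team 58/546 = 10.6%, the Product team 29/661 = 4.4% → the Infra team
P3: the Infra team 189/265 = 71.3%, the Product team 448/740 = 60.5% → the Infra team
Overall: the Infra team 661/1571 = 42.1%, the Product team 653/1787 = 36.5% → the Infra team
The Infra team wins overall and in every ticket group — no reversal.

Yes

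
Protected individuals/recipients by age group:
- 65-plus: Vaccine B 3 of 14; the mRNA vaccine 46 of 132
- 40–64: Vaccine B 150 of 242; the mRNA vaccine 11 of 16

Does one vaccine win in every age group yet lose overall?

Yes

65-plus: Vaccine B 3/14 = 21.4%, the mRNA vaccine 46/132 = 34.8% → the mRNA vaccine
40–64: Vaccine B 150/242 = 62.0%, the mRNA vaccine 11/16 = 68.8% → the mRNA vaccine
Overall: Vaccine B 153/256 = 59.8%, the mRNA vaccine 57/148 = 38.5% → Vaccine B
The mRNA vaccine wins each age group but Vaccine B wins overall — the comparison reverses. The mRNA vaccine's recipients skew toward 65-plus, which has a lower base rate.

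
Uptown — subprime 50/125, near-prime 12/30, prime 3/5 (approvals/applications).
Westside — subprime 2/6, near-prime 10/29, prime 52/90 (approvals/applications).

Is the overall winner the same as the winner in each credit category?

Subprime: Uptown 50/125 = 40.0%, Westside 2/6 = 33.3% → Uptown
Near-prime: Uptown 12/30 = 40.0%, Westside 10/29 = 34.5% → Uptown
Prime: Uptown 3/5 = 60.0%, Westside 52/90 = 57.8% → Uptown
Overall: Uptown 65/160 = 40.6%, Westside 64/125 = 51.2% → Westside
Uptown wins each credit group but Westside wins overall — the comparison reverses. Uptown's applications skew toward subprime, which has a lower base rate.

No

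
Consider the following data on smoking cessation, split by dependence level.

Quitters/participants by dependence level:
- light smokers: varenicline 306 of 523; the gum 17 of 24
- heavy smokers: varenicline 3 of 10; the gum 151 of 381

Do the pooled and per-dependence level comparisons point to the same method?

Light smokers: varenicline 306/523 = 58.5%, the gum 17/24 = 70.8% → the gum
Heavy smokers: varenicline 3/10 = 30.0%, the gum 151/381 = 39.6% → the gum
Overall: varenicline 309/533 = 58.0%, the gum 168/405 = 41.5% → varenicline
The gum wins each dependence group but varenicline wins overall — the comparison reverses. The gum's participants skew toward heavy smokers, which has a lower base rate.

No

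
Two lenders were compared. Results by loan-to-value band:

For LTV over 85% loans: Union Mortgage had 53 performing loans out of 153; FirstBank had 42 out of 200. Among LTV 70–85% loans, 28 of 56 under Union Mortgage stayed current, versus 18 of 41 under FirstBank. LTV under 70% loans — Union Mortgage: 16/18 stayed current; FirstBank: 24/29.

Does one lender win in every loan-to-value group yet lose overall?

LTV over 85%: Union Mortgage 53/153 = 34.6%, FirstBank 42/200 = 21.0% → Union Mortgage
LTV 70–85%: Union Mortgage 28/56 = 50.0%, FirstBank 18/41 = 43.9% → Union Mortgage
LTV under 70%: Union Mortgage 16/18 = 88.9%, FirstBank 24/29 = 82.8% → Union Mortgage
Overall: Union Mortgage 97/227 = 42.7%, FirstBank 84/270 = 31.1% → Union Mortgage
Union Mortgage wins overall and in every loan-to-value group — no reversal.

No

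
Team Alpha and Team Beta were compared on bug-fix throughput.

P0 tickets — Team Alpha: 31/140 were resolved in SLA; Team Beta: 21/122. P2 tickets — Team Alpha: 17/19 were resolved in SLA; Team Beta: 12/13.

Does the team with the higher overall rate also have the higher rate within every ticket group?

No

P0: Team Alpha 31/140 = 22.1%, Team Beta 21/122 = 17.2% → Team Alpha
P2: Team Alpha 17/19 = 89.5%, Team Beta 12/13 = 92.3% → Team Beta
Overall: Team Alpha 48/159 = 30.2%, Team Beta 33/135 = 24.4% → Team Alpha
Neither sweeps: Team Alpha wins 1 of 2 groups, Team Beta wins 1. Team Alpha wins overall but not every group — no Simpson reversal.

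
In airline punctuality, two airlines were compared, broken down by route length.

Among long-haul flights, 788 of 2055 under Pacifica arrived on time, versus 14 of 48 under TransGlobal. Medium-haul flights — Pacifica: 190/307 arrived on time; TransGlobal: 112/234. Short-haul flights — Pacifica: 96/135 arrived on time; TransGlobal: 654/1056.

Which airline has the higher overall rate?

Long-haul: Pacifica 788/2055 = 38.3%, TransGlobal 14/48 = 29.2% → Pacifica
Medium-haul: Pacifica 190/307 = 61.9%, TransGlobal 112/234 = 47.9% → Pacifica
Short-haul: Pacifica 96/135 = 71.1%, TransGlobal 654/1056 = 61.9% → Pacifica
Overall: Pacifica 1074/2497 = 43.0%, TransGlobal 780/1338 = 58.3% → TransGlobal
(Pacifica wins every route group but TransGlobal wins overall — Pacifica's flights skew toward the low-rate long-haul group.)

TransGlobal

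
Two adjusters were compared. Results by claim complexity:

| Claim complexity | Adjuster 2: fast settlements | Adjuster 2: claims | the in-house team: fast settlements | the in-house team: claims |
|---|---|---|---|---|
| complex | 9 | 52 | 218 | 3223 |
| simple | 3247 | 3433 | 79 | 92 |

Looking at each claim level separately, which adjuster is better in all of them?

Complex: Adjuster 2 9/52 = 17.3%, the in-house team 218/3223 = 6.8% → Adjuster 2
Simple: Adjuster 2 3247/3433 = 94.6%, the in-house team 79/92 = 85.9% → Adjuster 2
Adjuster 2 has the higher rate in both groups.

Adjuster 2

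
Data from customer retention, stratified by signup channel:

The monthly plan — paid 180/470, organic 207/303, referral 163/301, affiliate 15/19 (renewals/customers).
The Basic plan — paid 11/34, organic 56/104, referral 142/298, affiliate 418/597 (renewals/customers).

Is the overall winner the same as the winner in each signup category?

Paid: the monthly plan 180/470 = 38.3%, the Basic plan 11/34 = 32.4% → the monthly plan
Organic: the monthly plan 207/303 = 68.3%, the Basic plan 56/104 = 53.8% → the monthly plan
Referral: the monthly plan 163/301 = 54.2%, the Basic plan 142/298 = 47.7% → the monthly plan
Affiliate: the monthly plan 15/19 = 78.9%, the Basic plan 418/597 = 70.0% → the monthly plan
Overall: the monthly plan 565/1093 = 51.7%, the Basic plan 627/1033 = 60.7% → the Basic plan
The monthly plan wins each signup group but the Basic plan wins overall — the comparison reverses. The monthly plan's customers skew toward paid, which has a lower base rate.

No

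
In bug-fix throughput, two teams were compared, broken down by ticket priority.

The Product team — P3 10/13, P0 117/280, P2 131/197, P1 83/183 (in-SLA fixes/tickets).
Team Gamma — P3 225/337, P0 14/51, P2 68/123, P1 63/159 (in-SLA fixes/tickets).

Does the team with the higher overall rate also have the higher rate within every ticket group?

P3: the Product team 10/13 = 76.9%, Team Gamma 225/337 = 66.8% → the Product team
P0: the Product team 117/280 = 41.8%, Team Gamma 14/51 = 27.5% → the Product team
P2: the Product team 131/197 = 66.5%, Team Gamma 68/123 = 55.3% → the Product team
P1: the Product team 83/183 = 45.4%, Team Gamma 63/159 = 39.6% → the Product team
Overall: the Product team 341/673 = 50.7%, Team Gamma 370/670 = 55.2% → Team Gamma
The Product team wins each ticket group but Team Gamma wins overall — the comparison reverses. The Product team's tickets skew toward P0, which has a lower base rate.

No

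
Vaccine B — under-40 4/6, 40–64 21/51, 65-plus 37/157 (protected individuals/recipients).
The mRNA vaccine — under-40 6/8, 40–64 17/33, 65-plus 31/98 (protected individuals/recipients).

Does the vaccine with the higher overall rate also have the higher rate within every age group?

Under-40: Vaccine B 4/6 = 66.7%, the mRNA vaccine 6/8 = 75.0% → the mRNA vaccine
40–64: Vaccine B 21/51 = 41.2%, the mRNA vaccine 17/33 = 51.5% → the mRNA vaccine
65-plus: Vaccine B 37/157 = 23.6%, the mRNA vaccine 31/98 = 31.6% → the mRNA vaccine
Overall: Vaccine B 62/214 = 29.0%, the mRNA vaccine 54/139 = 38.8% → the mRNA vaccine
The mRNA vaccine wins overall and in every age group — no reversal.

Yes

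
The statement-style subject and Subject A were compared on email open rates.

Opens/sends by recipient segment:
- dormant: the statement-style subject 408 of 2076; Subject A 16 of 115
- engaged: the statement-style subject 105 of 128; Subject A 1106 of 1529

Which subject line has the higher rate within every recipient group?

Dormant: the statement-style subject 408/2076 = 19.7%, Subject A 16/115 = 13.9% → the statement-style subject
Engaged: the statement-style subject 105/128 = 82.0%, Subject A 1106/1529 = 72.3% → the statement-style subject
The statement-style subject has the higher rate in both groups.

the statement-style subject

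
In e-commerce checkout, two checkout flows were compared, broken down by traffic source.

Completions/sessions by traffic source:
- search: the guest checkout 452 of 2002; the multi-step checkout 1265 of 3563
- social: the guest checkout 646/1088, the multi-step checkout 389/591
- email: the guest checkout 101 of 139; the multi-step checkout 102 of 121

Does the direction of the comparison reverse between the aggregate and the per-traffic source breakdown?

No

Search: the guest checkout 452/2002 = 22.6%, the multi-step checkout 1265/3563 = 35.5% → the multi-step checkout
Social: the guest checkout 646/1088 = 59.4%, the multi-step checkout 389/591 = 65.8% → the multi-step checkout
Email: the guest checkout 101/139 = 72.7%, the multi-step checkout 102/121 = 84.3% → the multi-step checkout
Overall: the guest checkout 1199/3229 = 37.1%, the multi-step checkout 1756/4275 = 41.1% → the multi-step checkout
The multi-step checkout wins overall and in every traffic group — no reversal.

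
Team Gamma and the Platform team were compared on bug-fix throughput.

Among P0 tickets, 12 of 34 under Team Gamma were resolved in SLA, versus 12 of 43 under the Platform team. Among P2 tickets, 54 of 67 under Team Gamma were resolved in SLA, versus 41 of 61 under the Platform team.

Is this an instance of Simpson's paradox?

P0: Team Gamma 12/34 = 35.3%, the Platform team 12/43 = 27.9% → Team Gamma
P2: Team Gamma 54/67 = 80.6%, the Platform team 41/61 = 67.2% → Team Gamma
Overall: Team Gamma 66/101 = 65.3%, the Platform team 53/104 = 51.0% → Team Gamma
Team Gamma wins overall and in every ticket group — no reversal.

No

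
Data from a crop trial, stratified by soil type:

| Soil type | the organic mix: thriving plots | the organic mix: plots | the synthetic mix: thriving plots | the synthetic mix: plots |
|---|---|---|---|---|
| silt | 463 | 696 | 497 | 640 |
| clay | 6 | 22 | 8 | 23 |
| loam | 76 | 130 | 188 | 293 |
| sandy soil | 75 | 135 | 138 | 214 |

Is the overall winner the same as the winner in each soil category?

Yes

Silt: the organic mix 463/696 = 66.5%, the synthetic mix 497/640 = 77.7% → the synthetic mix
Clay: the organic mix 6/22 = 27.3%, the synthetic mix 8/23 = 34.8% → the synthetic mix
Loam: the organic mix 76/130 = 58.5%, the synthetic mix 188/293 = 64.2% → the synthetic mix
Sandy soil: the organic mix 75/135 = 55.6%, the synthetic mix 138/214 = 64.5% → the synthetic mix
Overall: the organic mix 620/983 = 63.1%, the synthetic mix 831/1170 = 71.0% → the synthetic mix
The synthetic mix wins overall and in every soil group — no reversal.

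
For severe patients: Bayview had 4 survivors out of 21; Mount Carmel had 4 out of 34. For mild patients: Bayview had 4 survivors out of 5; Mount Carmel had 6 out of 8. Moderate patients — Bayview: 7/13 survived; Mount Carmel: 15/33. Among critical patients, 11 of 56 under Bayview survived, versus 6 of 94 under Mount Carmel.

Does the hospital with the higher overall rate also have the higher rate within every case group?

Yes

Severe: Bayview 4/21 = 19.0%, Mount Carmel 4/34 = 11.8% → Bayview
Mild: Bayview 4/5 = 80.0%, Mount Carmel 6/8 = 75.0% → Bayview
Moderate: Bayview 7/13 = 53.8%, Mount Carmel 15/33 = 45.5% → Bayview
Critical: Bayview 11/56 = 19.6%, Mount Carmel 6/94 = 6.4% → Bayview
Overall: Bayview 26/95 = 27.4%, Mount Carmel 31/169 = 18.3% → Bayview
Bayview wins overall and in every case group — no reversal.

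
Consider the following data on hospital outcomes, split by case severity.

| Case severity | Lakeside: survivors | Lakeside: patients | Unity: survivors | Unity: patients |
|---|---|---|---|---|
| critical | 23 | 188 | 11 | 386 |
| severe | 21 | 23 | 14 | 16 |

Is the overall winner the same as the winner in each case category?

Yes

Critical: Lakeside 23/188 = 12.2%, Unity 11/386 = 2.8% → Lakeside
Severe: Lakeside 21/23 = 91.3%, Unity 14/16 = 87.5% → Lakeside
Overall: Lakeside 44/211 = 20.9%, Unity 25/402 = 6.2% → Lakeside
Lakeside wins overall and in every case group — no reversal.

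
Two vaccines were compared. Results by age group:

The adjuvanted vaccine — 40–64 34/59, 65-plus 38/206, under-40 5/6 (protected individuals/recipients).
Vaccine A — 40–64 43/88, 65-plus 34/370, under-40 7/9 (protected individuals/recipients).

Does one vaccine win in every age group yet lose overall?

40–64: the adjuvanted vaccine 34/59 = 57.6%, Vaccine A 43/88 = 48.9% → the adjuvanted vaccine
65-plus: the adjuvanted vaccine 38/206 = 18.4%, Vaccine A 34/370 = 9.2% → the adjuvanted vaccine
Under-40: the adjuvanted vaccine 5/6 = 83.3%, Vaccine A 7/9 = 77.8% → the adjuvanted vaccine
Overall: the adjuvanted vaccine 77/271 = 28.4%, Vaccine A 84/467 = 18.0% → the adjuvanted vaccine
The adjuvanted vaccine wins overall and in every age group — no reversal.

No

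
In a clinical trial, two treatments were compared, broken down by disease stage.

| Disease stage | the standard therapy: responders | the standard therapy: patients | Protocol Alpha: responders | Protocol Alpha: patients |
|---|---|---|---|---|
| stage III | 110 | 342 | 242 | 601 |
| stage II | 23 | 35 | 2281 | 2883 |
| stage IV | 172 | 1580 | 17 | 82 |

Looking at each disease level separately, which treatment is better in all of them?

Protocol Alpha

Stage III: the standard therapy 110/342 = 32.2%, Protocol Alpha 242/601 = 40.3% → Protocol Alpha
Stage II: the standard therapy 23/35 = 65.7%, Protocol Alpha 2281/2883 = 79.1% → Protocol Alpha
Stage IV: the standard therapy 172/1580 = 10.9%, Protocol Alpha 17/82 = 20.7% → Protocol Alpha
Protocol Alpha has the higher rate in all 3 groups.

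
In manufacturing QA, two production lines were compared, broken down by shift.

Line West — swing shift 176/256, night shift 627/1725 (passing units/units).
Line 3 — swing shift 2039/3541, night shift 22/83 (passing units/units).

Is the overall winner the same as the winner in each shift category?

No

Swing shift: Line West 176/256 = 68.8%, Line 3 2039/3541 = 57.6% → Line West
Night shift: Line West 627/1725 = 36.3%, Line 3 22/83 = 26.5% → Line West
Overall: Line West 803/1981 = 40.5%, Line 3 2061/3624 = 56.9% → Line 3
Line West wins each shift group but Line 3 wins overall — the comparison reverses. Line West's units skew toward night shift, which has a lower base rate.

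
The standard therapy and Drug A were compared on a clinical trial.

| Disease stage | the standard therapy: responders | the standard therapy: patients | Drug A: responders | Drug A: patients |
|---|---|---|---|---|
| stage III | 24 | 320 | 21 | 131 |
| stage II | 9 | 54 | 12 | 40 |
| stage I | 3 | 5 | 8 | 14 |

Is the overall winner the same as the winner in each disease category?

No

Stage III: the standard therapy 24/320 = 7.5%, Drug A 21/131 = 16.0% → Drug A
Stage II: the standard therapy 9/54 = 16.7%, Drug A 12/40 = 30.0% → Drug A
Stage I: the standard therapy 3/5 = 60.0%, Drug A 8/14 = 57.1% → the standard therapy
Overall: the standard therapy 36/379 = 9.5%, Drug A 41/185 = 22.2% → Drug A
Neither sweeps: the standard therapy wins 1 of 3 groups, Drug A wins 2. Drug A wins overall but not every group — no Simpson reversal.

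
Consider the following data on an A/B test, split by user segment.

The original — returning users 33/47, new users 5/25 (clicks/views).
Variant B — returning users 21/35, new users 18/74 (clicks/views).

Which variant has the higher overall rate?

Returning users: the original 33/47 = 70.2%, Variant B 21/35 = 60.0% → the original
New users: the original 5/25 = 20.0%, Variant B 18/74 = 24.3% → Variant B
Overall: the original 38/72 = 52.8%, Variant B 39/109 = 35.8% → the original
(Neither sweeps every user group, but the original has the higher pooled rate.)

the original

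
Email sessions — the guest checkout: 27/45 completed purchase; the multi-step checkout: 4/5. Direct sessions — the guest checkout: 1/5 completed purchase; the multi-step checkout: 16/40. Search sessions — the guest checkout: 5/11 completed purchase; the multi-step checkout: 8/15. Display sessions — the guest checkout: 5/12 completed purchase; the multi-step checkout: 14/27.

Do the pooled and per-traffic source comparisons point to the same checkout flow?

Email: the guest checkout 27/45 = 60.0%, the multi-step checkout 4/5 = 80.0% → the multi-step checkout
Direct: the guest checkout 1/5 = 20.0%, the multi-step checkout 16/40 = 40.0% → the multi-step checkout
Search: the guest checkout 5/11 = 45.5%, the multi-step checkout 8/15 = 53.3% → the multi-step checkout
Display: the guest checkout 5/12 = 41.7%, the multi-step checkout 14/27 = 51.9% → the multi-step checkout
Overall: the guest checkout 38/73 = 52.1%, the multi-step checkout 42/87 = 48.3% → the guest checkout
The multi-step checkout wins each traffic group but the guest checkout wins overall — the comparison reverses. The multi-step checkout's sessions skew toward direct, which has a lower base rate.

No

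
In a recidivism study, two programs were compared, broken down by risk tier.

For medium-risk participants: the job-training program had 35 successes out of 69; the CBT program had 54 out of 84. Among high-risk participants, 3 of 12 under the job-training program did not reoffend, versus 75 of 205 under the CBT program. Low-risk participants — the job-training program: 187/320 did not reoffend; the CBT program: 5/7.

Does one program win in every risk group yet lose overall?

Yes

Medium-risk: the job-training program 35/69 = 50.7%, the CBT program 54/84 = 64.3% → the CBT program
High-risk: the job-training program 3/12 = 25.0%, the CBT program 75/205 = 36.6% → the CBT program
Low-risk: the job-training program 187/320 = 58.4%, the CBT program 5/7 = 71.4% → the CBT program
Overall: the job-training program 225/401 = 56.1%, the CBT program 134/296 = 45.3% → the job-training program
The CBT program wins each risk group but the job-training program wins overall — the comparison reverses. The CBT program's participants skew toward high-risk, which has a lower base rate.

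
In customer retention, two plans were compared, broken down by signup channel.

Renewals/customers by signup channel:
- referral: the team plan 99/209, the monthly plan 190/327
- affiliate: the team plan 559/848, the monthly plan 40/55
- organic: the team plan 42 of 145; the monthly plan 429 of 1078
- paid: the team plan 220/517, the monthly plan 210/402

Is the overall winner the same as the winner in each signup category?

No

Referral: the team plan 99/209 = 47.4%, the monthly plan 190/327 = 58.1% → the monthly plan
Affiliate: the team plan 559/848 = 65.9%, the monthly plan 40/55 = 72.7% → the monthly plan
Organic: the team plan 42/145 = 29.0%, the monthly plan 429/1078 = 39.8% → the monthly plan
Paid: the team plan 220/517 = 42.6%, the monthly plan 210/402 = 52.2% → the monthly plan
Overall: the team plan 920/1719 = 53.5%, the monthly plan 869/1862 = 46.7% → the team plan
The monthly plan wins each signup group but the team plan wins overall — the comparison reverses. The monthly plan's customers skew toward organic, which has a lower base rate.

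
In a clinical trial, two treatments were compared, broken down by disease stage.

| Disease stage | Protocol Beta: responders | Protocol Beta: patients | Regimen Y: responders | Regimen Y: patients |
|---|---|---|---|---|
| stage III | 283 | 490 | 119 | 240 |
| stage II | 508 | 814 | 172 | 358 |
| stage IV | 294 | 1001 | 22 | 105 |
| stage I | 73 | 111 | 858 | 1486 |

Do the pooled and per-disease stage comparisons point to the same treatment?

No

Stage III: Protocol Beta 283/490 = 57.8%, Regimen Y 119/240 = 49.6% → Protocol Beta
Stage II: Protocol Beta 508/814 = 62.4%, Regimen Y 172/358 = 48.0% → Protocol Beta
Stage IV: Protocol Beta 294/1001 = 29.4%, Regimen Y 22/105 = 21.0% → Protocol Beta
Stage I: Protocol Beta 73/111 = 65.8%, Regimen Y 858/1486 = 57.7% → Protocol Beta
Overall: Protocol Beta 1158/2416 = 47.9%, Regimen Y 1171/2189 = 53.5% → Regimen Y
Protocol Beta wins each disease group but Regimen Y wins overall — the comparison reverses. Protocol Beta's patients skew toward stage IV, which has a lower base rate.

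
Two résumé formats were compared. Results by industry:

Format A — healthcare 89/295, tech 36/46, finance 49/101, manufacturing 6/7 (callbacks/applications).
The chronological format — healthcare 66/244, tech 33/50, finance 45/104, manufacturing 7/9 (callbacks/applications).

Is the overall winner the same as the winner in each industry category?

Yes

Healthcare: Format A 89/295 = 30.2%, the chronological format 66/244 = 27.0% → Format A
Tech: Format A 36/46 = 78.3%, the chronological format 33/50 = 66.0% → Format A
Finance: Format A 49/101 = 48.5%, the chronological format 45/104 = 43.3% → Format A
Manufacturing: Format A 6/7 = 85.7%, the chronological format 7/9 = 77.8% → Format A
Overall: Format A 180/449 = 40.1%, the chronological format 151/407 = 37.1% → Format A
Format A wins overall and in every industry group — no reversal.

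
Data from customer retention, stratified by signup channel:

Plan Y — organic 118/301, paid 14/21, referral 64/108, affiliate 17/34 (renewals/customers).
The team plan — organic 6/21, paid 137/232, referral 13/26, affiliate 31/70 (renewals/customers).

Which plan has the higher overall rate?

the team plan

Organic: Plan Y 118/301 = 39.2%, the team plan 6/21 = 28.6% → Plan Y
Paid: Plan Y 14/21 = 66.7%, the team plan 137/232 = 59.1% → Plan Y
Referral: Plan Y 64/108 = 59.3%, the team plan 13/26 = 50.0% → Plan Y
Affiliate: Plan Y 17/34 = 50.0%, the team plan 31/70 = 44.3% → Plan Y
Overall: Plan Y 213/464 = 45.9%, the team plan 187/349 = 53.6% → the team plan
(Plan Y wins every signup group but the team plan wins overall — Plan Y's customers skew toward the low-rate organic group.)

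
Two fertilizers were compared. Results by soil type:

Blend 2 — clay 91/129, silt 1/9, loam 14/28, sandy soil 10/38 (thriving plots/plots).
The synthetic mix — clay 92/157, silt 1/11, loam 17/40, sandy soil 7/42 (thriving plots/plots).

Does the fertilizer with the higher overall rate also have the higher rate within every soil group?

Yes

Clay: Blend 2 91/129 = 70.5%, the synthetic mix 92/157 = 58.6% → Blend 2
Silt: Blend 2 1/9 = 11.1%, the synthetic mix 1/11 = 9.1% → Blend 2
Loam: Blend 2 14/28 = 50.0%, the synthetic mix 17/40 = 42.5% → Blend 2
Sandy soil: Blend 2 10/38 = 26.3%, the synthetic mix 7/42 = 16.7% → Blend 2
Overall: Blend 2 116/204 = 56.9%, the synthetic mix 117/250 = 46.8% → Blend 2
Blend 2 wins overall and in every soil group — no reversal.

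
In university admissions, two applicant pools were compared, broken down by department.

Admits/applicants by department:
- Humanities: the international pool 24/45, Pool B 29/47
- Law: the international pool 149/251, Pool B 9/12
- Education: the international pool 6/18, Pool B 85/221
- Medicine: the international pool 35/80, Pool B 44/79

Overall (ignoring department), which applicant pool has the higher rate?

the international pool

Humanities: the international pool 24/45 = 53.3%, Pool B 29/47 = 61.7% → Pool B
Law: the international pool 149/251 = 59.4%, Pool B 9/12 = 75.0% → Pool B
Education: the international pool 6/18 = 33.3%, Pool B 85/221 = 38.5% → Pool B
Medicine: the international pool 35/80 = 43.8%, Pool B 44/79 = 55.7% → Pool B
Overall: the international pool 214/394 = 54.3%, Pool B 167/359 = 46.5% → the international pool
(Pool B wins every department group but the international pool wins overall — Pool B's applicants skew toward the low-rate Education group.)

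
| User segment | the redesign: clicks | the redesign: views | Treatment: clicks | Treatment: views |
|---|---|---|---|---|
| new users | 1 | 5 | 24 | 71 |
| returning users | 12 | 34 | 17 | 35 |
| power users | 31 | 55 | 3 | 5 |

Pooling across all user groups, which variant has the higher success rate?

the redesign

New users: the redesign 1/5 = 20.0%, Treatment 24/71 = 33.8% → Treatment
Returning users: the redesign 12/34 = 35.3%, Treatment 17/35 = 48.6% → Treatment
Power users: the redesign 31/55 = 56.4%, Treatment 3/5 = 60.0% → Treatment
Overall: the redesign 44/94 = 46.8%, Treatment 44/111 = 39.6% → the redesign
(Treatment wins every user group but the redesign wins overall — Treatment's views skew toward the low-rate new users group.)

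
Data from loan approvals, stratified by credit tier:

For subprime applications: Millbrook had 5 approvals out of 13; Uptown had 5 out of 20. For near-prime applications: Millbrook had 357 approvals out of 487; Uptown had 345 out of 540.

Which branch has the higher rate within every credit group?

Subprime: Millbrook 5/13 = 38.5%, Uptown 5/20 = 25.0% → Millbrook
Near-prime: Millbrook 357/487 = 73.3%, Uptown 345/540 = 63.9% → Millbrook
Millbrook has the higher rate in both groups.

Millbrook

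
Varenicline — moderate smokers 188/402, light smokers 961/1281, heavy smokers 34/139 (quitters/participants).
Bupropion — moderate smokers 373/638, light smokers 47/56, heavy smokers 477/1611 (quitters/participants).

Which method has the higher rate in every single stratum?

Moderate smokers: varenicline 188/402 = 46.8%, bupropion 373/638 = 58.5% → bupropion
Light smokers: varenicline 961/1281 = 75.0%, bupropion 47/56 = 83.9% → bupropion
Heavy smokers: varenicline 34/139 = 24.5%, bupropion 477/1611 = 29.6% → bupropion
Bupropion has the higher rate in all 3 groups.

bupropion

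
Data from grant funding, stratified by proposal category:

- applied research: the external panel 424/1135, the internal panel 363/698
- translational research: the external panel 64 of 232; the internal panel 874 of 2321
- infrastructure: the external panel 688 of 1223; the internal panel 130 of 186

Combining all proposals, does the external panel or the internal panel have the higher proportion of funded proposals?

Applied research: the external panel 424/1135 = 37.4%, the internal panel 363/698 = 52.0% → the internal panel
Translational research: the external panel 64/232 = 27.6%, the internal panel 874/2321 = 37.7% → the internal panel
Infrastructure: the external panel 688/1223 = 56.3%, the internal panel 130/186 = 69.9% → the internal panel
Overall: the external panel 1176/2590 = 45.4%, the internal panel 1367/3205 = 42.7% → the external panel
(The internal panel wins every proposal group but the external panel wins overall — the internal panel's proposals skew toward the low-rate translational research group.)

the external panel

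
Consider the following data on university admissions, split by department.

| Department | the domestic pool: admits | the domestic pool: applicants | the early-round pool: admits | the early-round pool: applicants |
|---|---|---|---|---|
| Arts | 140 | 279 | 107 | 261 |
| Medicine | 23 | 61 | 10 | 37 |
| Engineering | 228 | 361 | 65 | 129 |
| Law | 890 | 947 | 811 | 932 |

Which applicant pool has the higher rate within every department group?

the domestic pool

Arts: the domestic pool 140/279 = 50.2%, the early-round pool 107/261 = 41.0% → the domestic pool
Medicine: the domestic pool 23/61 = 37.7%, the early-round pool 10/37 = 27.0% → the domestic pool
Engineering: the domestic pool 228/361 = 63.2%, the early-round pool 65/129 = 50.4% → the domestic pool
Law: the domestic pool 890/947 = 94.0%, the early-round pool 811/932 = 87.0% → the domestic pool
The domestic pool has the higher rate in all 4 groups.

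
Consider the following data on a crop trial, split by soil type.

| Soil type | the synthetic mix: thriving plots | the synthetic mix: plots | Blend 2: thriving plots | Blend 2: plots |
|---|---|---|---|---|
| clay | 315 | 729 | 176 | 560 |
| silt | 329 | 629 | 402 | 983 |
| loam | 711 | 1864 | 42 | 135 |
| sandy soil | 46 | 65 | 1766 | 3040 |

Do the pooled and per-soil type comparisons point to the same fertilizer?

Clay: the synthetic mix 315/729 = 43.2%, Blend 2 176/560 = 31.4% → the synthetic mix
Silt: the synthetic mix 329/629 = 52.3%, Blend 2 402/983 = 40.9% → the synthetic mix
Loam: the synthetic mix 711/1864 = 38.1%, Blend 2 42/135 = 31.1% → the synthetic mix
Sandy soil: the synthetic mix 46/65 = 70.8%, Blend 2 1766/3040 = 58.1% → the synthetic mix
Overall: the synthetic mix 1401/3287 = 42.6%, Blend 2 2386/4718 = 50.6% → Blend 2
The synthetic mix wins each soil group but Blend 2 wins overall — the comparison reverses. The synthetic mix's plots skew toward loam, which has a lower base rate.

No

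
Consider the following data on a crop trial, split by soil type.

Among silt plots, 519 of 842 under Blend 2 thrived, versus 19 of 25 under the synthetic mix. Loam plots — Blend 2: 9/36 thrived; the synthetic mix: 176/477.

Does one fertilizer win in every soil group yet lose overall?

Silt: Blend 2 519/842 = 61.6%, the synthetic mix 19/25 = 76.0% → the synthetic mix
Loam: Blend 2 9/36 = 25.0%, the synthetic mix 176/477 = 36.9% → the synthetic mix
Overall: Blend 2 528/878 = 60.1%, the synthetic mix 195/502 = 38.8% → Blend 2
The synthetic mix wins each soil group but Blend 2 wins overall — the comparison reverses. The synthetic mix's plots skew toward loam, which has a lower base rate.

Yes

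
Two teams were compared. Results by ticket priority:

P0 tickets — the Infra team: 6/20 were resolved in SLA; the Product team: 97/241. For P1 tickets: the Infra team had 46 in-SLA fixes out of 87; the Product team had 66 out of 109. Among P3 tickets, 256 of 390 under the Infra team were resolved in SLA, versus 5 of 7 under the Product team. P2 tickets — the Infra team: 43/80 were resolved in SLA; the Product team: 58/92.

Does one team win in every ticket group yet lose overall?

Yes

P0: the Infra team 6/20 = 30.0%, the Product team 97/241 = 40.2% → the Product team
P1: the Infra team 46/87 = 52.9%, the Product team 66/109 = 60.6% → the Product team
P3: the Infra team 256/390 = 65.6%, the Product team 5/7 = 71.4% → the Product team
P2: the Infra team 43/80 = 53.8%, the Product team 58/92 = 63.0% → the Product team
Overall: the Infra team 351/577 = 60.8%, the Product team 226/449 = 50.3% → the Infra team
The Product team wins each ticket group but the Infra team wins overall — the comparison reverses. The Product team's tickets skew toward P0, which has a lower base rate.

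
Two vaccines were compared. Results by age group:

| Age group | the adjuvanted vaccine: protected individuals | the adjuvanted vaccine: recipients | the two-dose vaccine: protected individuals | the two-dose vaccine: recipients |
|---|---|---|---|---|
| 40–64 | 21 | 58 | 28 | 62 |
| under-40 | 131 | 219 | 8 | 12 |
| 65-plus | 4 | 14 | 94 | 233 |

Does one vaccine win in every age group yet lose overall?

Yes

40–64: the adjuvanted vaccine 21/58 = 36.2%, the two-dose vaccine 28/62 = 45.2% → the two-dose vaccine
Under-40: the adjuvanted vaccine 131/219 = 59.8%, the two-dose vaccine 8/12 = 66.7% → the two-dose vaccine
65-plus: the adjuvanted vaccine 4/14 = 28.6%, the two-dose vaccine 94/233 = 40.3% → the two-dose vaccine
Overall: the adjuvanted vaccine 156/291 = 53.6%, the two-dose vaccine 130/307 = 42.3% → the adjuvanted vaccine
The two-dose vaccine wins each age group but the adjuvanted vaccine wins overall — the comparison reverses. The two-dose vaccine's recipients skew toward 65-plus, which has a lower base rate.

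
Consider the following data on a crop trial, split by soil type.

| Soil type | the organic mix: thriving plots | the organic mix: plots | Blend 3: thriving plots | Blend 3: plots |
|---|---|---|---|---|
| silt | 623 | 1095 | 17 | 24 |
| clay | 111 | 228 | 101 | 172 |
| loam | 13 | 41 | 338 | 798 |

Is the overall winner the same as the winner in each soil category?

Silt: the organic mix 623/1095 = 56.9%, Blend 3 17/24 = 70.8% → Blend 3
Clay: the organic mix 111/228 = 48.7%, Blend 3 101/172 = 58.7% → Blend 3
Loam: the organic mix 13/41 = 31.7%, Blend 3 338/798 = 42.4% → Blend 3
Overall: the organic mix 747/1364 = 54.8%, Blend 3 456/994 = 45.9% → the organic mix
Blend 3 wins each soil group but the organic mix wins overall — the comparison reverses. Blend 3's plots skew toward loam, which has a lower base rate.

No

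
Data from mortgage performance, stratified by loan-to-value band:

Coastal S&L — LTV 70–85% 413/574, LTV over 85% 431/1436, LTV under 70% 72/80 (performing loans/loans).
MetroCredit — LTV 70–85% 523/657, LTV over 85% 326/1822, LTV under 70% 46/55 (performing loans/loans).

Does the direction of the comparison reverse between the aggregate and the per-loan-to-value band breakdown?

LTV 70–85%: Coastal S&L 413/574 = 72.0%, MetroCredit 523/657 = 79.6% → MetroCredit
LTV over 85%: Coastal S&L 431/1436 = 30.0%, MetroCredit 326/1822 = 17.9% → Coastal S&L
LTV under 70%: Coastal S&L 72/80 = 90.0%, MetroCredit 46/55 = 83.6% → Coastal S&L
Overall: Coastal S&L 916/2090 = 43.8%, MetroCredit 895/2534 = 35.3% → Coastal S&L
Neither sweeps: Coastal S&L wins 2 of 3 groups, MetroCredit wins 1. Coastal S&L wins overall but not every group — no Simpson reversal.

No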